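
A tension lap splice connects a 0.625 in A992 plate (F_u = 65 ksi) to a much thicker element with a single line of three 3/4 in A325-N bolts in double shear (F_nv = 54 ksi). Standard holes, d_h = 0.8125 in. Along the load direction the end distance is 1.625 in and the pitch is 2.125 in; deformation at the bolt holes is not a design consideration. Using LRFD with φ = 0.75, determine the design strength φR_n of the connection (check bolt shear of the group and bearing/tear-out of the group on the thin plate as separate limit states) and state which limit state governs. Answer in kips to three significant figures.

Bolt shear: A_b = π·0.75²/4 = 0.4418 in²; R_n = 54 × 0.4418 × 3 × 2 = 143.1 kips → 0.75 × 143.1 = 107 kips.
Bearing (1.5 l_c t F_u ≤ 3.0 d t F_u): upper limit = 3.0·0.75·0.625·65 = 91.41 kips.
  Edge l_c = 1.625 − 0.8125/2 = 1.219 → r_n = 74.27 kips; interior l_c = 2.125 − 0.8125 = 1.312 → r_n = 79.98 kips.
  R_n,bearing = 1·74.27 + 2·79.98 = 234.2 kips → 0.75 × 234.2 = 176 kips.
Bolt shear governs: 107 kips.

107 kips (bolt shear governs)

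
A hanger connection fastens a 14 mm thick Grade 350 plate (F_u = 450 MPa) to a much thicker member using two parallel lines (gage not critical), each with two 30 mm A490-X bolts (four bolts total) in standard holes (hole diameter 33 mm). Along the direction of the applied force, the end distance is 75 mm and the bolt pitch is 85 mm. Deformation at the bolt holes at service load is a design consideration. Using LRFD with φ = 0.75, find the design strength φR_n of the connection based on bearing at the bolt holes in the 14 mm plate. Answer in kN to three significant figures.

Per bolt r_n = 1.2 l_c t F_u ≤ 2.4 d t F_u; upper limit = 2.4 × 30 × 14 × 450 / 1000 = 453.6 kN.
Edge bolt: l_c = 75 − 33/2 = 58.5 mm → 1.2 × 58.5 × 14 × 450 / 1000 = 442.3 → r_n = 442.3 kN.
Interior bolts: l_c = 85 − 33 = 52 mm → 1.2 × 52 × 14 × 450 / 1000 = 393.1 → r_n = 393.1 kN.
R_n = 2 × 442.3 + 2 × 393.1 = 1671 kN.
Design strength φR_n = 0.75 × 1671 = 1250 kN.

1250 kN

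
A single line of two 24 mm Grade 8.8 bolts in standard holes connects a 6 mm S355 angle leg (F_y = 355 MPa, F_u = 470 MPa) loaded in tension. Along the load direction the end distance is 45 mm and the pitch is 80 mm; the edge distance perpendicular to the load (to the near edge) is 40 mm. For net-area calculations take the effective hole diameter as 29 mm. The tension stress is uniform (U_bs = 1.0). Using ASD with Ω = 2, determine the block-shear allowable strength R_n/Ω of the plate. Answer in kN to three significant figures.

105 kN

Shear plane L_v = 45 + 1·80 = 125 mm; A_gv = 125 × 6 = 750 mm².
A_nv = (125 − 1.5·29) × 6 = 489 mm².
A_nt = (40 − 0.5·29) × 6 = 153 mm².
0.6 F_u A_nv = 137.9 kN; 0.6 F_y A_gv = 159.8 kN → shear rupture governs the shear term.
R_n = 137.9 + 1.0 × 470 × 153 / 1000 = 209.8 kN.
Allowable strength R_n/Ω = 209.8 / 2 = 105 kN.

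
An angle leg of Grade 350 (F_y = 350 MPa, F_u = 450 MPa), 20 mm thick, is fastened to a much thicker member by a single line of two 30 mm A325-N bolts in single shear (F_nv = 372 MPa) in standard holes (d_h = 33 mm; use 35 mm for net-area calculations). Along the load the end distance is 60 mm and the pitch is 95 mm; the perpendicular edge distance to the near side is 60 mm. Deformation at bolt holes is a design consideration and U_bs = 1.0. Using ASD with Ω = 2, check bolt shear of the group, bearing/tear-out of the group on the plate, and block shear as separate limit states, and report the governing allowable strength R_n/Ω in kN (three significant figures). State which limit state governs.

Bolt shear: A_b = π·30²/4 = 706.9 mm²; R_n = 372 × 706.9 × 2 × 1 / 1000 = 525.9 kN → 525.9 / 2 = 263 kN.
Bearing: edge l_c = 43.5, r_n = 469.8 kN; interior l_c = 62, r_n = 648 kN; R_n = 469.8 + 1·648 = 1118 kN → 559 kN.
Block shear: A_gv = 3100, A_nv = 2050, A_nt = 850 mm²; R_n = min(0.6F_uA_nv, 0.6F_yA_gv) + U_bs·F_u·A_nt = 936 kN → 468 kN.
Bolt shear governs: 263 kN.

263 kN (bolt shear governs)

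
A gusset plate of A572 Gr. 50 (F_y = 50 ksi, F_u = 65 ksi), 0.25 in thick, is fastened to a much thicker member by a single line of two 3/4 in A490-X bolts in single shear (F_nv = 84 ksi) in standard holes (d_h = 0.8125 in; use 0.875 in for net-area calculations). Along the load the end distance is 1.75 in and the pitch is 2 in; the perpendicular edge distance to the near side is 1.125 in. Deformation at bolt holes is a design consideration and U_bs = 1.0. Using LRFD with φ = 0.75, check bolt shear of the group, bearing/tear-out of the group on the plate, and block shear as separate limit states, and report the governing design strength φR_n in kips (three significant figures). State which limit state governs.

26.2 kips (block shear governs)

Bolt shear: A_b = π·0.75²/4 = 0.4418 in²; R_n = 84 × 0.4418 × 2 × 1 = 74.22 kips → 0.75 × 74.22 = 55.7 kips.
Bearing: edge l_c = 1.344, r_n = 26.2 kips; interior l_c = 1.188, r_n = 23.16 kips; R_n = 26.2 + 1·23.16 = 49.36 kips → 37 kips.
Block shear: A_gv = 0.9375, A_nv = 0.6094, A_nt = 0.1719 in²; R_n = min(0.6F_uA_nv, 0.6F_yA_gv) + U_bs·F_u·A_nt = 34.94 kips → 26.2 kips.
Block shear governs: 26.2 kips.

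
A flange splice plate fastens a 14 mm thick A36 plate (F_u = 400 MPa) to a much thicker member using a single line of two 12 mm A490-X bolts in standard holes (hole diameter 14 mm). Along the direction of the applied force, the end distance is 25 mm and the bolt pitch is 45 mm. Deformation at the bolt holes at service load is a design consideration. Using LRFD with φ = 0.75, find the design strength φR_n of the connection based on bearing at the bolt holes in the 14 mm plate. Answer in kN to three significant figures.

212 kN

Per bolt r_n = 1.2 l_c t F_u ≤ 2.4 d t F_u; upper limit = 2.4 × 12 × 14 × 400 / 1000 = 161.3 kN.
Edge bolt: l_c = 25 − 14/2 = 18 mm → 1.2 × 18 × 14 × 400 / 1000 = 121 → r_n = 121 kN.
Interior bolts: l_c = 45 − 14 = 31 mm → 1.2 × 31 × 14 × 400 / 1000 = 208.3 → r_n = 161.3 kN.
R_n = 1 × 121 + 1 × 161.3 = 282.2 kN.
Design strength φR_n = 0.75 × 282.2 = 212 kN.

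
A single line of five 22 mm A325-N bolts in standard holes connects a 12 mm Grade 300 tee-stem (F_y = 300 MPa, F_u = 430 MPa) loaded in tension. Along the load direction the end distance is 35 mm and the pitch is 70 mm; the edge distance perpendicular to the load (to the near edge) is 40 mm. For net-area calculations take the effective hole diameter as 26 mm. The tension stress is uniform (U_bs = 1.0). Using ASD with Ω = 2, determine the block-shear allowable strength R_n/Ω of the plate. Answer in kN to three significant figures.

Shear plane L_v = 35 + 4·70 = 315 mm; A_gv = 315 × 12 = 3780 mm².
A_nv = (315 − 4.5·26) × 12 = 2376 mm².
A_nt = (40 − 0.5·26) × 12 = 324 mm².
0.6 F_u A_nv = 613 kN; 0.6 F_y A_gv = 680.4 kN → shear rupture governs the shear term.
R_n = 613 + 1.0 × 430 × 324 / 1000 = 752.3 kN.
Allowable strength R_n/Ω = 752.3 / 2 = 376 kN.

376 kN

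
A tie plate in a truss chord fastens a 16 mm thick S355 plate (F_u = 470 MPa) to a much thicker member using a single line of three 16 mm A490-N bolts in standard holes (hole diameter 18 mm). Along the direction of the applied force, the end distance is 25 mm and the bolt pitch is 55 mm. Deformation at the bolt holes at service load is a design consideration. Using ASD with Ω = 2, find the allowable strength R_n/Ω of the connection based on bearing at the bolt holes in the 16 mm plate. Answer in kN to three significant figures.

361 kN

Per bolt r_n = 1.2 l_c t F_u ≤ 2.4 d t F_u; upper limit = 2.4 × 16 × 16 × 470 / 1000 = 288.8 kN.
Edge bolt: l_c = 25 − 18/2 = 16 mm → 1.2 × 16 × 16 × 470 / 1000 = 144.4 → r_n = 144.4 kN.
Interior bolts: l_c = 55 − 18 = 37 mm → 1.2 × 37 × 16 × 470 / 1000 = 333.9 → r_n = 288.8 kN.
R_n = 1 × 144.4 + 2 × 288.8 = 721.9 kN.
Allowable strength R_n/Ω = 721.9 / 2 = 361 kN.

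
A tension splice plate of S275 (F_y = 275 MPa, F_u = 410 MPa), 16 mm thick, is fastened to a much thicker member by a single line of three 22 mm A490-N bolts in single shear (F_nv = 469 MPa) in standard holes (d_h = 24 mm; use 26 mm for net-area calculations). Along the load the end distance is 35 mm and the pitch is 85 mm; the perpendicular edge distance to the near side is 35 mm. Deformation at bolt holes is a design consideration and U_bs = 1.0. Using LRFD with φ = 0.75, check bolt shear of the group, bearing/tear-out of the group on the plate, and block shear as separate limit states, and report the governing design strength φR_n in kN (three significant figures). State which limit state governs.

Bolt shear: A_b = π·22²/4 = 380.1 mm²; R_n = 469 × 380.1 × 3 × 1 / 1000 = 534.8 kN → 0.75 × 534.8 = 401 kN.
Bearing: edge l_c = 23, r_n = 181.1 kN; interior l_c = 61, r_n = 346.4 kN; R_n = 181.1 + 2·346.4 = 873.8 kN → 655 kN.
Block shear: A_gv = 3280, A_nv = 2240, A_nt = 352 mm²; R_n = min(0.6F_uA_nv, 0.6F_yA_gv) + U_bs·F_u·A_nt = 685.5 kN → 514 kN.
Bolt shear governs: 401 kN.

401 kN (bolt shear governs)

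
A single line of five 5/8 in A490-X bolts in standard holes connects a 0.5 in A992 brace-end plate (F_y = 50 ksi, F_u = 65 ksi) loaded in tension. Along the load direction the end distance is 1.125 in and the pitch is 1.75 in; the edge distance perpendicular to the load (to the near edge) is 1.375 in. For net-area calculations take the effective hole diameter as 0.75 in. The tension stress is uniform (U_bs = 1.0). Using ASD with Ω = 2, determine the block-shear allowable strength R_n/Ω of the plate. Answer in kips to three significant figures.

Shear plane L_v = 1.125 + 4·1.75 = 8.125 in; A_gv = 8.125 × 0.5 = 4.062 in².
A_nv = (8.125 − 4.5·0.75) × 0.5 = 2.375 in².
A_nt = (1.375 − 0.5·0.75) × 0.5 = 0.5 in².
0.6 F_u A_nv = 92.62 kips; 0.6 F_y A_gv = 121.9 kips → shear rupture governs the shear term.
R_n = 92.62 + 1.0 × 65 × 0.5 = 125.1 kips.
Allowable strength R_n/Ω = 125.1 / 2 = 62.6 kips.

62.6 kips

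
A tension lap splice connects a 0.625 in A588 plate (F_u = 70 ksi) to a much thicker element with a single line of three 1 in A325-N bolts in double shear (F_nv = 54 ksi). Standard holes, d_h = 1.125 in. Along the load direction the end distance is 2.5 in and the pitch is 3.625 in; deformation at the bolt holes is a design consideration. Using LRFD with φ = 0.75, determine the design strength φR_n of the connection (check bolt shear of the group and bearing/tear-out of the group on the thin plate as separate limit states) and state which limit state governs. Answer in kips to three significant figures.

191 kips (bolt shear governs)

Bolt shear: A_b = π·1²/4 = 0.7854 in²; R_n = 54 × 0.7854 × 3 × 2 = 254.5 kips → 0.75 × 254.5 = 191 kips.
Bearing (1.2 l_c t F_u ≤ 2.4 d t F_u): upper limit = 2.4·1·0.625·70 = 105 kips.
  Edge l_c = 2.5 − 1.125/2 = 1.938 → r_n = 101.7 kips; interior l_c = 3.625 − 1.125 = 2.5 → r_n = 105 kips.
  R_n,bearing = 1·101.7 + 2·105 = 311.7 kips → 0.75 × 311.7 = 234 kips.
Bolt shear governs: 191 kips.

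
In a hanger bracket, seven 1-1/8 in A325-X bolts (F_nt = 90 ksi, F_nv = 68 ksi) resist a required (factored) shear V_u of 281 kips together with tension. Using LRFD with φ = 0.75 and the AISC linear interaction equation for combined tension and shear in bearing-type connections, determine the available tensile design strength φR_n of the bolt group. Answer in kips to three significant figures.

239 kips

A_b = π·1.125²/4 = 0.994 in²; f_rv = 281 / (7 × 0.994) = 40.38 ksi.
F'_nt = 1.3 F_nt − (F_nt / φF_nv) f_rv = 1.3·90 − (90/(0.75·68))·40.38 = 45.73 ksi, capped at F_nt → F'_nt = 45.73 ksi.
R_n = F'_nt · A_b · n = 45.73 × 0.994 × 7 = 318.2 kips.
Design strength φR_n = 0.75 × 318.2 = 239 kips.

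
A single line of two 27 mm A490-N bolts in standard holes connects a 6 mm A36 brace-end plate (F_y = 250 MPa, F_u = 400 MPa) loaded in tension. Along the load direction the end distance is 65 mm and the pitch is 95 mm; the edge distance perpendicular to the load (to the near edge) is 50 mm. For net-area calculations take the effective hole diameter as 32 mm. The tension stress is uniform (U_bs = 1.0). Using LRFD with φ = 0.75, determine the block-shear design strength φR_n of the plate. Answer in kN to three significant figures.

Shear plane L_v = 65 + 1·95 = 160 mm; A_gv = 160 × 6 = 960 mm².
A_nv = (160 − 1.5·32) × 6 = 672 mm².
A_nt = (50 − 0.5·32) × 6 = 204 mm².
0.6 F_u A_nv = 161.3 kN; 0.6 F_y A_gv = 144 kN → shear yielding governs the shear term.
R_n = 144 + 1.0 × 400 × 204 / 1000 = 225.6 kN.
Design strength φR_n = 0.75 × 225.6 = 169 kN.

169 kN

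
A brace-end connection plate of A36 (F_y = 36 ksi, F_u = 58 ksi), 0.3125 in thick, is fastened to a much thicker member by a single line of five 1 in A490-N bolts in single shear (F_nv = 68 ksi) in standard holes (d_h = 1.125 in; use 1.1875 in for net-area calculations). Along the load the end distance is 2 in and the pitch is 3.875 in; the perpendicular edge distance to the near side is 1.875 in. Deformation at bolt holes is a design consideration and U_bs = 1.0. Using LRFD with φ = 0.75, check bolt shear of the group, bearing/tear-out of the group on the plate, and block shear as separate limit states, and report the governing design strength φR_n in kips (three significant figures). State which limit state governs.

Bolt shear: A_b = π·1²/4 = 0.7854 in²; R_n = 68 × 0.7854 × 5 × 1 = 267 kips → 0.75 × 267 = 200 kips.
Bearing: edge l_c = 1.438, r_n = 31.27 kips; interior l_c = 2.75, r_n = 43.5 kips; R_n = 31.27 + 4·43.5 = 205.3 kips → 154 kips.
Block shear: A_gv = 5.469, A_nv = 3.799, A_nt = 0.4004 in²; R_n = min(0.6F_uA_nv, 0.6F_yA_gv) + U_bs·F_u·A_nt = 141.3 kips → 106 kips.
Block shear governs: 106 kips.

106 kips (block shear governs)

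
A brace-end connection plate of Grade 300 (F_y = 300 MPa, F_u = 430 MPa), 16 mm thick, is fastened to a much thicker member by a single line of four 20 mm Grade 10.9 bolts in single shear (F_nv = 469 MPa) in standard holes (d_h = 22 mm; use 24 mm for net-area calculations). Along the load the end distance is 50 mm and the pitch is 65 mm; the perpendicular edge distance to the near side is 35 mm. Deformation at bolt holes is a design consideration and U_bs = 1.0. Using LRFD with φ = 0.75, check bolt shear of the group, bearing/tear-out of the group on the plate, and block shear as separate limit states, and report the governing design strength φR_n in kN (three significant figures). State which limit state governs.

Bolt shear: A_b = π·20²/4 = 314.2 mm²; R_n = 469 × 314.2 × 4 × 1 / 1000 = 589.4 kN → 0.75 × 589.4 = 442 kN.
Bearing: edge l_c = 39, r_n = 322 kN; interior l_c = 43, r_n = 330.2 kN; R_n = 322 + 3·330.2 = 1313 kN → 985 kN.
Block shear: A_gv = 3920, A_nv = 2576, A_nt = 368 mm²; R_n = min(0.6F_uA_nv, 0.6F_yA_gv) + U_bs·F_u·A_nt = 822.8 kN → 617 kN.
Bolt shear governs: 442 kN.

442 kN (bolt shear governs)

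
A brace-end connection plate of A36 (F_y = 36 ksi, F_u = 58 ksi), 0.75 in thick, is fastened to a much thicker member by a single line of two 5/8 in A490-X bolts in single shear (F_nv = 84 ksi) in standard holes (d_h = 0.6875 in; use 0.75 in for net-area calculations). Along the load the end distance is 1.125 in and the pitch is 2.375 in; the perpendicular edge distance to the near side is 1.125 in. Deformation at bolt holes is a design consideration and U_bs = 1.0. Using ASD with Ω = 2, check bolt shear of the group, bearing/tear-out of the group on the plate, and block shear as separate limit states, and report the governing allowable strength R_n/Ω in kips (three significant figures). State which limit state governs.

Bolt shear: A_b = π·0.625²/4 = 0.3068 in²; R_n = 84 × 0.3068 × 2 × 1 = 51.54 kips → 51.54 / 2 = 25.8 kips.
Bearing: edge l_c = 0.7812, r_n = 40.78 kips; interior l_c = 1.688, r_n = 65.25 kips; R_n = 40.78 + 1·65.25 = 106 kips → 53 kips.
Block shear: A_gv = 2.625, A_nv = 1.781, A_nt = 0.5625 in²; R_n = min(0.6F_uA_nv, 0.6F_yA_gv) + U_bs·F_u·A_nt = 89.32 kips → 44.7 kips.
Bolt shear governs: 25.8 kips.

25.8 kips (bolt shear governs)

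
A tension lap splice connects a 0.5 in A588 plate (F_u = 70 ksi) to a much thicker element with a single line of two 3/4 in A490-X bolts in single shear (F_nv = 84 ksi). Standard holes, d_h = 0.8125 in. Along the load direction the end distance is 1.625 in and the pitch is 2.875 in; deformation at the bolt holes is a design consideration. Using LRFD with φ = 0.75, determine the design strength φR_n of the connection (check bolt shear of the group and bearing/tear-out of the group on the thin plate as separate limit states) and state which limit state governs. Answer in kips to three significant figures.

55.7 kips (bolt shear governs)

Bolt shear: A_b = π·0.75²/4 = 0.4418 in²; R_n = 84 × 0.4418 × 2 × 1 = 74.22 kips → 0.75 × 74.22 = 55.7 kips.
Bearing (1.2 l_c t F_u ≤ 2.4 d t F_u): upper limit = 2.4·0.75·0.5·70 = 63 kips.
  Edge l_c = 1.625 − 0.8125/2 = 1.219 → r_n = 51.19 kips; interior l_c = 2.875 − 0.8125 = 2.062 → r_n = 63 kips.
  R_n,bearing = 1·51.19 + 1·63 = 114.2 kips → 0.75 × 114.2 = 85.6 kips.
Bolt shear governs: 55.7 kips.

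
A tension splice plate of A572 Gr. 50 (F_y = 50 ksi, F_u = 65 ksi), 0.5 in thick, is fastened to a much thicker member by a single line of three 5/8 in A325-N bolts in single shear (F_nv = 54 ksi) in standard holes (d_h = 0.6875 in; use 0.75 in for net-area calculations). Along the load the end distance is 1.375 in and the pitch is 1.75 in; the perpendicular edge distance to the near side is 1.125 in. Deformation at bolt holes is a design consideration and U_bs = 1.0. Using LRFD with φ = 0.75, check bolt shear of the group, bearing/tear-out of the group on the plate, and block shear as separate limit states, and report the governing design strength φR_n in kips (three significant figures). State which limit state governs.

Bolt shear: A_b = π·0.625²/4 = 0.3068 in²; R_n = 54 × 0.3068 × 3 × 1 = 49.7 kips → 0.75 × 49.7 = 37.3 kips.
Bearing: edge l_c = 1.031, r_n = 40.22 kips; interior l_c = 1.062, r_n = 41.44 kips; R_n = 40.22 + 2·41.44 = 123.1 kips → 92.3 kips.
Block shear: A_gv = 2.438, A_nv = 1.5, A_nt = 0.375 in²; R_n = min(0.6F_uA_nv, 0.6F_yA_gv) + U_bs·F_u·A_nt = 82.88 kips → 62.2 kips.
Bolt shear governs: 37.3 kips.

37.3 kips (bolt shear governs)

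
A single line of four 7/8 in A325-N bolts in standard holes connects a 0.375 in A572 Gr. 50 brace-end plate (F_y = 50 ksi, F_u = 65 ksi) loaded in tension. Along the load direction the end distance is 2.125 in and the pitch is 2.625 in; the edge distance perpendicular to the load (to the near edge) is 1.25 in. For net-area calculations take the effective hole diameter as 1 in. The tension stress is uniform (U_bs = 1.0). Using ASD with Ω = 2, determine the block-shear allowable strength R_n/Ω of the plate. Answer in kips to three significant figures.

Shear plane L_v = 2.125 + 3·2.625 = 10 in; A_gv = 10 × 0.375 = 3.75 in².
A_nv = (10 − 3.5·1) × 0.375 = 2.438 in².
A_nt = (1.25 − 0.5·1) × 0.375 = 0.2812 in².
0.6 F_u A_nv = 95.06 kips; 0.6 F_y A_gv = 112.5 kips → shear rupture governs the shear term.
R_n = 95.06 + 1.0 × 65 × 0.2812 = 113.3 kips.
Allowable strength R_n/Ω = 113.3 / 2 = 56.7 kips.

56.7 kips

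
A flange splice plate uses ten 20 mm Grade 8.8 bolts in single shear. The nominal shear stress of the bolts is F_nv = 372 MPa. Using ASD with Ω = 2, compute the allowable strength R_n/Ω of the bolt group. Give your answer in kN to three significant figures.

584 kN

A_b = π × 20² / 4 = 314.2 mm².
R_n = F_nv · A_b · n · n_s = 372 × 314.2 × 10 × 1 / 1000 = 1169 kN.
Allowable strength R_n/Ω = 1169 / 2 = 584 kN.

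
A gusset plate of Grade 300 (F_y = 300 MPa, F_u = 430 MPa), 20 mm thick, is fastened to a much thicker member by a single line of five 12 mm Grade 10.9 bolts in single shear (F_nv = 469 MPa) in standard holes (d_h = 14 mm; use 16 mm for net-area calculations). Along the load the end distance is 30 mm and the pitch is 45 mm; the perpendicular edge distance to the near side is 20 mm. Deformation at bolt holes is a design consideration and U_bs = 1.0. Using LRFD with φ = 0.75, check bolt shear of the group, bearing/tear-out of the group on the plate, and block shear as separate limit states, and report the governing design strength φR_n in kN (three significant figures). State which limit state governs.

Bolt shear: A_b = π·12²/4 = 113.1 mm²; R_n = 469 × 113.1 × 5 × 1 / 1000 = 265.2 kN → 0.75 × 265.2 = 199 kN.
Bearing: edge l_c = 23, r_n = 237.4 kN; interior l_c = 31, r_n = 247.7 kN; R_n = 237.4 + 4·247.7 = 1228 kN → 921 kN.
Block shear: A_gv = 4200, A_nv = 2760, A_nt = 240 mm²; R_n = min(0.6F_uA_nv, 0.6F_yA_gv) + U_bs·F_u·A_nt = 815.3 kN → 611 kN.
Bolt shear governs: 199 kN.

199 kN (bolt shear governs)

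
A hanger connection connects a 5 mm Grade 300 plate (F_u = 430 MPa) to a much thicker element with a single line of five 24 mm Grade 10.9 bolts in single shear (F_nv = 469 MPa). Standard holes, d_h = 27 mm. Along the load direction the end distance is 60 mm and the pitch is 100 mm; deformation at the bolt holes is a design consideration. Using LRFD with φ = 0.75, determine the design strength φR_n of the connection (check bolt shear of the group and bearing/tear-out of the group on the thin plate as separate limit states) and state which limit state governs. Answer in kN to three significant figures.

Bolt shear: A_b = π·24²/4 = 452.4 mm²; R_n = 469 × 452.4 × 5 × 1 / 1000 = 1061 kN → 0.75 × 1061 = 796 kN.
Bearing (1.2 l_c t F_u ≤ 2.4 d t F_u): upper limit = 2.4·24·5·430 / 1000 = 123.8 kN.
  Edge l_c = 60 − 27/2 = 46.5 → r_n = 120 kN; interior l_c = 100 − 27 = 73 → r_n = 123.8 kN.
  R_n,bearing = 1·120 + 4·123.8 = 615.3 kN → 0.75 × 615.3 = 461 kN.
Bearing governs: 461 kN.

461 kN (bearing governs)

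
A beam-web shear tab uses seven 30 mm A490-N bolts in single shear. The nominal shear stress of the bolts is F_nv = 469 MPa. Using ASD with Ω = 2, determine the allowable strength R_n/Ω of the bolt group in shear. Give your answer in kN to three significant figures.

1160 kN

A_b = π × 30² / 4 = 706.9 mm².
R_n = F_nv · A_b · n · n_s = 469 × 706.9 × 7 × 1 / 1000 = 2321 kN.
Allowable strength R_n/Ω = 2321 / 2 = 1160 kN.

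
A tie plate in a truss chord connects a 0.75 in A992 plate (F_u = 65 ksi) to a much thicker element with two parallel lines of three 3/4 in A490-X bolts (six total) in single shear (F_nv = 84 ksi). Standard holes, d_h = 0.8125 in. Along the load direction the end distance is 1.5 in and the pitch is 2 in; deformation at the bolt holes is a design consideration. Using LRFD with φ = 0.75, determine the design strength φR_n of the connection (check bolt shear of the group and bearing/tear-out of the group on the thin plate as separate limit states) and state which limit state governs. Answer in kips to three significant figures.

Bolt shear: A_b = π·0.75²/4 = 0.4418 in²; R_n = 84 × 0.4418 × 6 × 1 = 222.7 kips → 0.75 × 222.7 = 167 kips.
Bearing (1.2 l_c t F_u ≤ 2.4 d t F_u): upper limit = 2.4·0.75·0.75·65 = 87.75 kips.
  Edge l_c = 1.5 − 0.8125/2 = 1.094 → r_n = 63.98 kips; interior l_c = 2 − 0.8125 = 1.188 → r_n = 69.47 kips.
  R_n,bearing = 2·63.98 + 4·69.47 = 405.8 kips → 0.75 × 405.8 = 304 kips.
Bolt shear governs: 167 kips.

167 kips (bolt shear governs)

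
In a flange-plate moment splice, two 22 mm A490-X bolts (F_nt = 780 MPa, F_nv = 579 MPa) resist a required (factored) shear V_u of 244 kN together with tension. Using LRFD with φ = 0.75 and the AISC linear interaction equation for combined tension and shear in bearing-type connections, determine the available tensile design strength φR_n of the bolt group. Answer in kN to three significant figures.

249 kN

A_b = π·22²/4 = 380.1 mm²; f_rv = 244 × 1000 / (2 × 380.1) = 320.9 MPa.
F'_nt = 1.3 F_nt − (F_nt / φF_nv) f_rv = 1.3·780 − (780/(0.75·579))·320.9 = 437.5 MPa, capped at F_nt → F'_nt = 437.5 MPa.
R_n = F'_nt · A_b · n = 437.5 × 380.1 × 2 / 1000 = 332.6 kN.
Design strength φR_n = 0.75 × 332.6 = 249 kN.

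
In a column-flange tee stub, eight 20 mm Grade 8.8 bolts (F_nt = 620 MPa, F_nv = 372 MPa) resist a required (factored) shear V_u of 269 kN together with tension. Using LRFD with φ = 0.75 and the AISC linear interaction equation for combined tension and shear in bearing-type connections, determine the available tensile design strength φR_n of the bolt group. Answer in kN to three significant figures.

1070 kN

A_b = π·20²/4 = 314.2 mm²; f_rv = 269 × 1000 / (8 × 314.2) = 107 MPa.
F'_nt = 1.3 F_nt − (F_nt / φF_nv) f_rv = 1.3·620 − (620/(0.75·372))·107 = 568.2 MPa, capped at F_nt → F'_nt = 568.2 MPa.
R_n = F'_nt · A_b · n = 568.2 × 314.2 × 8 / 1000 = 1428 kN.
Design strength φR_n = 0.75 × 1428 = 1070 kN.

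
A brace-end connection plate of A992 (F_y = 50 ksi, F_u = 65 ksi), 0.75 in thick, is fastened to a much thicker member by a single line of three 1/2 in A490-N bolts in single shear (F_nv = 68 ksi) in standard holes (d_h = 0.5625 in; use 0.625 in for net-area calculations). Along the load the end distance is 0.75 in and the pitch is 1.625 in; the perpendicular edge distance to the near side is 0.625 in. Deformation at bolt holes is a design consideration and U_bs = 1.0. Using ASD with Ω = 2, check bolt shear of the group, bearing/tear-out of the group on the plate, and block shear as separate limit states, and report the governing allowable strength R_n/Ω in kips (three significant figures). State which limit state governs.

20 kips (bolt shear governs)

Bolt shear: A_b = π·0.5²/4 = 0.1963 in²; R_n = 68 × 0.1963 × 3 × 1 = 40.06 kips → 40.06 / 2 = 20 kips.
Bearing: edge l_c = 0.4688, r_n = 27.42 kips; interior l_c = 1.062, r_n = 58.5 kips; R_n = 27.42 + 2·58.5 = 144.4 kips → 72.2 kips.
Block shear: A_gv = 3, A_nv = 1.828, A_nt = 0.2344 in²; R_n = min(0.6F_uA_nv, 0.6F_yA_gv) + U_bs·F_u·A_nt = 86.53 kips → 43.3 kips.
Bolt shear governs: 20 kips.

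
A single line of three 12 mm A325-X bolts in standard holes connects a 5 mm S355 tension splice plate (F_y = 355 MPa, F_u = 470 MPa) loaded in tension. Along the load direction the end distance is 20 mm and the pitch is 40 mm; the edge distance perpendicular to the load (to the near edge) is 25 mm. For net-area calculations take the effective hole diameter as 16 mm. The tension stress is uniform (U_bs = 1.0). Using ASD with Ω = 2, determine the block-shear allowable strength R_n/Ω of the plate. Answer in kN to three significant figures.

Shear plane L_v = 20 + 2·40 = 100 mm; A_gv = 100 × 5 = 500 mm².
A_nv = (100 − 2.5·16) × 5 = 300 mm².
A_nt = (25 − 0.5·16) × 5 = 85 mm².
0.6 F_u A_nv = 84.6 kN; 0.6 F_y A_gv = 106.5 kN → shear rupture governs the shear term.
R_n = 84.6 + 1.0 × 470 × 85 / 1000 = 124.6 kN.
Allowable strength R_n/Ω = 124.6 / 2 = 62.3 kN.

62.3 kN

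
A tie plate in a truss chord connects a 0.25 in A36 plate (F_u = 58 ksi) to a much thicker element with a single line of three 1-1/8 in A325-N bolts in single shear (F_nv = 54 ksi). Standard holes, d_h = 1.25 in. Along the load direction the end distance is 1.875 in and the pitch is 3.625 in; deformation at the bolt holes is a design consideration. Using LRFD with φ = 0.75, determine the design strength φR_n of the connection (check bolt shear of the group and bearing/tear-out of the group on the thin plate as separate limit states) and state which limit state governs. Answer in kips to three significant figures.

Bolt shear: A_b = π·1.125²/4 = 0.994 in²; R_n = 54 × 0.994 × 3 × 1 = 161 kips → 0.75 × 161 = 121 kips.
Bearing (1.2 l_c t F_u ≤ 2.4 d t F_u): upper limit = 2.4·1.125·0.25·58 = 39.15 kips.
  Edge l_c = 1.875 − 1.25/2 = 1.25 → r_n = 21.75 kips; interior l_c = 3.625 − 1.25 = 2.375 → r_n = 39.15 kips.
  R_n,bearing = 1·21.75 + 2·39.15 = 100 kips → 0.75 × 100 = 75 kips.
Bearing governs: 75 kips.

75 kips (bearing governs)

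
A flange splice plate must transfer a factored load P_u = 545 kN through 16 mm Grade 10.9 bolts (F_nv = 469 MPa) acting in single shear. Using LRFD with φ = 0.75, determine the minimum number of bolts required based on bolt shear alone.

8 bolts

A_b = π·16²/4 = 201.1 mm².
Per-bolt design strength φR_n = 0.75 × 469 × 201.1 × 1 / 1000 = 70.72 kN.
n ≥ 545 / 70.72 = 7.706 → use 8 bolts.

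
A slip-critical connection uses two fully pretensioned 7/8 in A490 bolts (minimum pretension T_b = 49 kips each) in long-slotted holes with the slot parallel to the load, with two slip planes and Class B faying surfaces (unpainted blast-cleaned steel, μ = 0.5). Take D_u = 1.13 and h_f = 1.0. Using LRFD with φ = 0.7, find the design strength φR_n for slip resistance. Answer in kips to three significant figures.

R_n = μ · D_u · h_f · T_b · n_s · n_b = 0.5 × 1.13 × 1.0 × 49 × 2 × 2 = 110.7 kips.
Design strength φR_n = 0.7 × 110.7 = 77.5 kips.

77.5 kips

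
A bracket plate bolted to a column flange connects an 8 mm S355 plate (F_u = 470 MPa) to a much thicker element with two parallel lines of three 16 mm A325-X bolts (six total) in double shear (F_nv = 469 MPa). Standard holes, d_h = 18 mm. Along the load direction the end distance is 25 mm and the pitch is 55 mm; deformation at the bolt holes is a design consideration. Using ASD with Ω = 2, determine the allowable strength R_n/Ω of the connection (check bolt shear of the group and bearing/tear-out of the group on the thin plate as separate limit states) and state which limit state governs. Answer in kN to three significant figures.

361 kN (bearing governs)

Bolt shear: A_b = π·16²/4 = 201.1 mm²; R_n = 469 × 201.1 × 6 × 2 / 1000 = 1132 kN → 1132 / 2 = 566 kN.
Bearing (1.2 l_c t F_u ≤ 2.4 d t F_u): upper limit = 2.4·16·8·470 / 1000 = 144.4 kN.
  Edge l_c = 25 − 18/2 = 16 → r_n = 72.19 kN; interior l_c = 55 − 18 = 37 → r_n = 144.4 kN.
  R_n,bearing = 2·72.19 + 4·144.4 = 721.9 kN → 721.9 / 2 = 361 kN.
Bearing governs: 361 kN.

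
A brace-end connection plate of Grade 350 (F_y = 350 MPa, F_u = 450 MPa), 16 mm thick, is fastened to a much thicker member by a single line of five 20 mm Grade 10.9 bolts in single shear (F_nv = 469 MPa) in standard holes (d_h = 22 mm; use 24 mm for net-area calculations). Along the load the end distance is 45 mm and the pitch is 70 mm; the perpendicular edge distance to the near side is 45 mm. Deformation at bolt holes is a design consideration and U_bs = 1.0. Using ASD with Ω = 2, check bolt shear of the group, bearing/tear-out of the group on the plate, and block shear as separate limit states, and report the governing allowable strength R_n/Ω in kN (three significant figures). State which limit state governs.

Bolt shear: A_b = π·20²/4 = 314.2 mm²; R_n = 469 × 314.2 × 5 × 1 / 1000 = 736.7 kN → 736.7 / 2 = 368 kN.
Bearing: edge l_c = 34, r_n = 293.8 kN; interior l_c = 48, r_n = 345.6 kN; R_n = 293.8 + 4·345.6 = 1676 kN → 838 kN.
Block shear: A_gv = 5200, A_nv = 3472, A_nt = 528 mm²; R_n = min(0.6F_uA_nv, 0.6F_yA_gv) + U_bs·F_u·A_nt = 1175 kN → 588 kN.
Bolt shear governs: 368 kN.

368 kN (bolt shear governs)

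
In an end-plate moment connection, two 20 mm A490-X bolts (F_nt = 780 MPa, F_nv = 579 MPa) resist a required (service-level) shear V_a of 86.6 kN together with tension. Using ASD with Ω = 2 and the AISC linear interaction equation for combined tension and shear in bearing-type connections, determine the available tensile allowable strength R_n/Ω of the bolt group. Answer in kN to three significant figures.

202 kN

A_b = π·20²/4 = 314.2 mm²; f_rv = 86.6 × 1000 / (2 × 314.2) = 137.8 MPa.
F'_nt = 1.3 F_nt − (Ω F_nt / F_nv) f_rv = 1.3·780 − (2·780/579)·137.8 = 642.6 MPa, capped at F_nt → F'_nt = 642.6 MPa.
R_n = F'_nt · A_b · n = 642.6 × 314.2 × 2 / 1000 = 403.8 kN.
Allowable strength R_n/Ω = 403.8 / 2 = 202 kN.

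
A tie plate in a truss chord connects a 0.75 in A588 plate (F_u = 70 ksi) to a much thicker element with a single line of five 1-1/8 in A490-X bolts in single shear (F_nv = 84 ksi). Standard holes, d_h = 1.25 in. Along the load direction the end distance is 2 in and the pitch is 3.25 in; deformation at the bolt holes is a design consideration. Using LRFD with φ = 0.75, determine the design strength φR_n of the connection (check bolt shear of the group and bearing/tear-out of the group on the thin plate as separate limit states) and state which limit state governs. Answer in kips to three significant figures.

313 kips (bolt shear governs)

Bolt shear: A_b = π·1.125²/4 = 0.994 in²; R_n = 84 × 0.994 × 5 × 1 = 417.5 kips → 0.75 × 417.5 = 313 kips.
Bearing (1.2 l_c t F_u ≤ 2.4 d t F_u): upper limit = 2.4·1.125·0.75·70 = 141.8 kips.
  Edge l_c = 2 − 1.25/2 = 1.375 → r_n = 86.62 kips; interior l_c = 3.25 − 1.25 = 2 → r_n = 126 kips.
  R_n,bearing = 1·86.62 + 4·126 = 590.6 kips → 0.75 × 590.6 = 443 kips.
Bolt shear governs: 313 kips.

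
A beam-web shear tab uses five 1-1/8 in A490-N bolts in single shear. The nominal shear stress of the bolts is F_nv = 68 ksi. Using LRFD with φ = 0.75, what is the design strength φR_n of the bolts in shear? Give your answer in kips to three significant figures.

253 kips

A_b = π × 1.125² / 4 = 0.994 in².
R_n = F_nv · A_b · n · n_s = 68 × 0.994 × 5 × 1 = 338 kips.
Design strength φR_n = 0.75 × 338 = 253 kips.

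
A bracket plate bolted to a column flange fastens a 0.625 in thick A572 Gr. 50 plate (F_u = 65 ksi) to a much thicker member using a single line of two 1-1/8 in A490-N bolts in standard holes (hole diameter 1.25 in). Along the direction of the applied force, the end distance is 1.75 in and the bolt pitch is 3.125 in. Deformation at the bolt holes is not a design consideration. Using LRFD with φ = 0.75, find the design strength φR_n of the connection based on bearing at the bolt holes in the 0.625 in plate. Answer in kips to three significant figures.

Per bolt r_n = 1.5 l_c t F_u ≤ 3.0 d t F_u; upper limit = 3.0 × 1.125 × 0.625 × 65 = 137.1 kips.
Edge bolt: l_c = 1.75 − 1.25/2 = 1.125 in → 1.5 × 1.125 × 0.625 × 65 = 68.55 → r_n = 68.55 kips.
Interior bolts: l_c = 3.125 − 1.25 = 1.875 in → 1.5 × 1.875 × 0.625 × 65 = 114.3 → r_n = 114.3 kips.
R_n = 1 × 68.55 + 1 × 114.3 = 182.8 kips.
Design strength φR_n = 0.75 × 182.8 = 137 kips.

137 kips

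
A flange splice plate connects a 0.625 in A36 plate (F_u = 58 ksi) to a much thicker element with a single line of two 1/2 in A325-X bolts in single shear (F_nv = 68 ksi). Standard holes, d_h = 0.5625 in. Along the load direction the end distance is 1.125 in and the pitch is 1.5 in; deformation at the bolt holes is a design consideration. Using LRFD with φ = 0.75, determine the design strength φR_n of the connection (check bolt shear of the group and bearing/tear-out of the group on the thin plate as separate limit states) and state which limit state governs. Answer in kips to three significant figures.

Bolt shear: A_b = π·0.5²/4 = 0.1963 in²; R_n = 68 × 0.1963 × 2 × 1 = 26.7 kips → 0.75 × 26.7 = 20 kips.
Bearing (1.2 l_c t F_u ≤ 2.4 d t F_u): upper limit = 2.4·0.5·0.625·58 = 43.5 kips.
  Edge l_c = 1.125 − 0.5625/2 = 0.8438 → r_n = 36.7 kips; interior l_c = 1.5 − 0.5625 = 0.9375 → r_n = 40.78 kips.
  R_n,bearing = 1·36.7 + 1·40.78 = 77.48 kips → 0.75 × 77.48 = 58.1 kips.
Bolt shear governs: 20 kips.

20 kips (bolt shear governs)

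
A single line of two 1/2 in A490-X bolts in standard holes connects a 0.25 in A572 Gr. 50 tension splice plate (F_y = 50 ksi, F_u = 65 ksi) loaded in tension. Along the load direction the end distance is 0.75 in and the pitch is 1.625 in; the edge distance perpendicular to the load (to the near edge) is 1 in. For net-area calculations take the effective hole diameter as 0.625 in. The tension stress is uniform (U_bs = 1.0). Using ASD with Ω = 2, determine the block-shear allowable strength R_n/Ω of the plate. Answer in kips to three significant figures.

12.6 kips

Shear plane L_v = 0.75 + 1·1.625 = 2.375 in; A_gv = 2.375 × 0.25 = 0.5938 in².
A_nv = (2.375 − 1.5·0.625) × 0.25 = 0.3594 in².
A_nt = (1 − 0.5·0.625) × 0.25 = 0.1719 in².
0.6 F_u A_nv = 14.02 kips; 0.6 F_y A_gv = 17.81 kips → shear rupture governs the shear term.
R_n = 14.02 + 1.0 × 65 × 0.1719 = 25.19 kips.
Allowable strength R_n/Ω = 25.19 / 2 = 12.6 kips.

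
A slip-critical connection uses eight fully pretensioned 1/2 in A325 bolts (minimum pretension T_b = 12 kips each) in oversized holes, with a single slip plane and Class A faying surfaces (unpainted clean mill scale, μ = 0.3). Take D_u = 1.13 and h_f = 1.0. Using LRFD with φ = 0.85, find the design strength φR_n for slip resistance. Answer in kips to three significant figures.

R_n = μ · D_u · h_f · T_b · n_s · n_b = 0.3 × 1.13 × 1.0 × 12 × 1 × 8 = 32.54 kips.
Design strength φR_n = 0.85 × 32.54 = 27.7 kips.

27.7 kips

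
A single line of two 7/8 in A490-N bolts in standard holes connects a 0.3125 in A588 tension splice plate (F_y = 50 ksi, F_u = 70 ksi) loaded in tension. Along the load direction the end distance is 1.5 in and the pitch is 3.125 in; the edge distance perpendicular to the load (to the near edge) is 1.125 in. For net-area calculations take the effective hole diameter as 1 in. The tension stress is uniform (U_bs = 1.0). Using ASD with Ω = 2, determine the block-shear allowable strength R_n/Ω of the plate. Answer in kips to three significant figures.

Shear plane L_v = 1.5 + 1·3.125 = 4.625 in; A_gv = 4.625 × 0.3125 = 1.445 in².
A_nv = (4.625 − 1.5·1) × 0.3125 = 0.9766 in².
A_nt = (1.125 − 0.5·1) × 0.3125 = 0.1953 in².
0.6 F_u A_nv = 41.02 kips; 0.6 F_y A_gv = 43.36 kips → shear rupture governs the shear term.
R_n = 41.02 + 1.0 × 70 × 0.1953 = 54.69 kips.
Allowable strength R_n/Ω = 54.69 / 2 = 27.3 kips.

27.3 kips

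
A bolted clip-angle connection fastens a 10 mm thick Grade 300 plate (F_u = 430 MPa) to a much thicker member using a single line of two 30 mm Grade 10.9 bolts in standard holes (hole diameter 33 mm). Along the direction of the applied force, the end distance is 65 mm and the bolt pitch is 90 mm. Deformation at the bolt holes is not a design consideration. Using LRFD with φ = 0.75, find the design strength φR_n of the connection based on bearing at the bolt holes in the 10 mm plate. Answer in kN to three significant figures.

Per bolt r_n = 1.5 l_c t F_u ≤ 3.0 d t F_u; upper limit = 3.0 × 30 × 10 × 430 / 1000 = 387 kN.
Edge bolt: l_c = 65 − 33/2 = 48.5 mm → 1.5 × 48.5 × 10 × 430 / 1000 = 312.8 → r_n = 312.8 kN.
Interior bolts: l_c = 90 − 33 = 57 mm → 1.5 × 57 × 10 × 430 / 1000 = 367.7 → r_n = 367.7 kN.
R_n = 1 × 312.8 + 1 × 367.7 = 680.5 kN.
Design strength φR_n = 0.75 × 680.5 = 510 kN.

510 kN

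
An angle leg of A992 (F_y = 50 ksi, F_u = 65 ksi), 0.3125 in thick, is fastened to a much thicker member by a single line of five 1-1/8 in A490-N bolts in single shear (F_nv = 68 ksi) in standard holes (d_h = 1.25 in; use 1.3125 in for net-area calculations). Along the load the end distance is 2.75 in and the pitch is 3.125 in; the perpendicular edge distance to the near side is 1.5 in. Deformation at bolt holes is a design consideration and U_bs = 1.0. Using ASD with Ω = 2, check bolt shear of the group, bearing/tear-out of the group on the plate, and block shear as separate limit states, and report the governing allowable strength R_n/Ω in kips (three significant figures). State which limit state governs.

65.5 kips (block shear governs)

Bolt shear: A_b = π·1.125²/4 = 0.994 in²; R_n = 68 × 0.994 × 5 × 1 = 338 kips → 338 / 2 = 169 kips.
Bearing: edge l_c = 2.125, r_n = 51.8 kips; interior l_c = 1.875, r_n = 45.7 kips; R_n = 51.8 + 4·45.7 = 234.6 kips → 117 kips.
Block shear: A_gv = 4.766, A_nv = 2.92, A_nt = 0.2637 in²; R_n = min(0.6F_uA_nv, 0.6F_yA_gv) + U_bs·F_u·A_nt = 131 kips → 65.5 kips.
Block shear governs: 65.5 kips.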